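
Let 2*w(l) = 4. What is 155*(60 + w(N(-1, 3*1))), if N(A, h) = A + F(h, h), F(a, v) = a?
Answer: 9610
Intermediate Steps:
N(A, h) = A + h
w(l) = 2 (w(l) = (½)*4 = 2)
155*(60 + w(N(-1, 3*1))) = 155*(60 + 2) = 155*62 = 9610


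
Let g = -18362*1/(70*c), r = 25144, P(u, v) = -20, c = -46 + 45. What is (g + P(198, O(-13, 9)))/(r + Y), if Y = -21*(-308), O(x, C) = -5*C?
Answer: 8481/1106420 ≈ 0.0076653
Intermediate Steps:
c = -1
Y = 6468
g = 9181/35 (g = -18362/((-1*70)) = -18362/(-70) = -18362*(-1/70) = 9181/35 ≈ 262.31)
(g + P(198, O(-13, 9)))/(r + Y) = (9181/35 - 20)/(25144 + 6468) = (8481/35)/31612 = (8481/35)*(1/31612) = 8481/1106420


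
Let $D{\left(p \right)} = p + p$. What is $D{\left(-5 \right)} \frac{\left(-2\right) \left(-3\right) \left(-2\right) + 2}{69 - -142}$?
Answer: $\frac{100}{211} \approx 0.47393$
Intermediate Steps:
$D{\left(p \right)} = 2 p$
$D{\left(-5 \right)} \frac{\left(-2\right) \left(-3\right) \left(-2\right) + 2}{69 - -142} = 2 \left(-5\right) \frac{\left(-2\right) \left(-3\right) \left(-2\right) + 2}{69 - -142} = - 10 \frac{6 \left(-2\right) + 2}{69 + 142} = - 10 \frac{-12 + 2}{211} = - 10 \left(\left(-10\right) \frac{1}{211}\right) = \left(-10\right) \left(- \frac{10}{211}\right) = \frac{100}{211}$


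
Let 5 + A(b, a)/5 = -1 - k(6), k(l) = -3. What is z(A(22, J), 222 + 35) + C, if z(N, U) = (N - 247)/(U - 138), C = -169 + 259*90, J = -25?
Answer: 2753517/119 ≈ 23139.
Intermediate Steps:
C = 23141 (C = -169 + 23310 = 23141)
A(b, a) = -15 (A(b, a) = -25 + 5*(-1 - 1*(-3)) = -25 + 5*(-1 + 3) = -25 + 5*2 = -25 + 10 = -15)
z(N, U) = (-247 + N)/(-138 + U)
z(A(22, J), 222 + 35) + C = (-247 - 15)/(-138 + (222 + 35)) + 23141 = -262/(-138 + 257) + 23141 = -262/119 + 23141 = 2753517/119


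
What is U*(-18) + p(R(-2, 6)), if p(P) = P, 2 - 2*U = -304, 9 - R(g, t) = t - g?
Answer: -2753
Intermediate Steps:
R(g, t) = 9 + g - t (R(g, t) = 9 - (t - g) = 9 + (g - t) = 9 + g - t)
U = 153 (U = 1 - ½*(-304) = 1 + 152 = 153)
U*(-18) + p(R(-2, 6)) = 153*(-18) + (9 - 2 - 1*6) = -2754 + (9 - 2 - 6) = -2754 + 1 = -2753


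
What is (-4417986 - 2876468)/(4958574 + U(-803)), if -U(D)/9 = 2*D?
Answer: -3647227/2486514 ≈ -1.4668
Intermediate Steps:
U(D) = -18*D
(-4417986 - 2876468)/(4958574 + U(-803)) = (-4417986 - 2876468)/(4958574 - 18*(-803)) = -7294454/(4958574 + 14454) = -7294454/4973028 = -7294454*1/4973028 = -3647227/2486514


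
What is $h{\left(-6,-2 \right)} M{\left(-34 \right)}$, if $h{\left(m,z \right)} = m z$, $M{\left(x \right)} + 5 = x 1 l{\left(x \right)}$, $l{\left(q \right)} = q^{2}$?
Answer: $-471708$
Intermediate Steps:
$M{\left(x \right)} = -5 + x^{3}$ ($M{\left(x \right)} = -5 + x 1 x^{2} = -5 + x x^{2} = -5 + x^{3}$)
$h{\left(-6,-2 \right)} M{\left(-34 \right)} = \left(-6\right) \left(-2\right) \left(-5 + \left(-34\right)^{3}\right) = 12 \left(-5 - 39304\right) = 12 \left(-39309\right) = -471708$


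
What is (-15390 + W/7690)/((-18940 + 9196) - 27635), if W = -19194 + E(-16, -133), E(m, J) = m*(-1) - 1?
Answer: 118368279/287444510 ≈ 0.41180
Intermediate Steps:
E(m, J) = -1 - m (E(m, J) = -m - 1 = -1 - m)
W = -19179 (W = -19194 + (-1 - 1*(-16)) = -19194 + (-1 + 16) = -19194 + 15 = -19179)
(-15390 + W/7690)/((-18940 + 9196) - 27635) = (-15390 - 19179/7690)/((-18940 + 9196) - 27635) = (-15390 - 19179*1/7690)/(-9744 - 27635) = (-15390 - 19179/7690)/(-37379) = -118368279/7690*(-1/37379) = 118368279/287444510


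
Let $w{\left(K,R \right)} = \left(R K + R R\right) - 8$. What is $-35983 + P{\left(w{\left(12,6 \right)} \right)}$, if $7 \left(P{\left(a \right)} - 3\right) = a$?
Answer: $- \frac{251760}{7} \approx -35966.0$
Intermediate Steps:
$w{\left(K,R \right)} = -8 + R^{2} + K R$ ($w{\left(K,R \right)} = \left(K R + R^{2}\right) - 8 = \left(R^{2} + K R\right) - 8 = -8 + R^{2} + K R$)
$P{\left(a \right)} = 3 + \frac{a}{7}$
$-35983 + P{\left(w{\left(12,6 \right)} \right)} = -35983 + \left(3 + \frac{-8 + 6^{2} + 12 \cdot 6}{7}\right) = -35983 + \left(3 + \frac{-8 + 36 + 72}{7}\right) = -35983 + \left(3 + \frac{1}{7} \cdot 100\right) = -35983 + \left(3 + \frac{100}{7}\right) = -35983 + \frac{121}{7} = - \frac{251760}{7}$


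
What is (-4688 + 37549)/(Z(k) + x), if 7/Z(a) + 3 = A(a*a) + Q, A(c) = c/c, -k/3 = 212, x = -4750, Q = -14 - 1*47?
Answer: -295749/42751 ≈ -6.9179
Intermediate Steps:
Q = -61 (Q = -14 - 47 = -61)
k = -636 (k = -3*212 = -636)
A(c) = 1
Z(a) = -⅑ (Z(a) = 7/(-3 + (1 - 61)) = 7/(-3 - 60) = 7/(-63) = 7*(-1/63) = -⅑)
(-4688 + 37549)/(Z(k) + x) = (-4688 + 37549)/(-⅑ - 4750) = 32861/(-42751/9) = 32861*(-9/42751) = -295749/42751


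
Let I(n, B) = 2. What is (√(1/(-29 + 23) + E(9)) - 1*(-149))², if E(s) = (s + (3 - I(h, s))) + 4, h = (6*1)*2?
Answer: (894 + √498)²/36 ≈ 23323.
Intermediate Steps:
h = 12 (h = 6*2 = 12)
E(s) = 5 + s (E(s) = (s + (3 - 1*2)) + 4 = (s + (3 - 2)) + 4 = (s + 1) + 4 = (1 + s) + 4 = 5 + s)
(√(1/(-29 + 23) + E(9)) - 1*(-149))² = (√(1/(-29 + 23) + (5 + 9)) - 1*(-149))² = (√(1/(-6) + 14) + 149)² = (√(-⅙ + 14) + 149)² = (√(83/6) + 149)² = (√498/6 + 149)² = (149 + √498/6)²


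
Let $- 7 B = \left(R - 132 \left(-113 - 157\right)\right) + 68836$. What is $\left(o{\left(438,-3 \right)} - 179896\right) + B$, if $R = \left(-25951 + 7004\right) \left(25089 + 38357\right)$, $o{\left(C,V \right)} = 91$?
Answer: $\frac{1200748251}{7} \approx 1.7154 \cdot 10^{8}$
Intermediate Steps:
$R = -1202111362$ ($R = \left(-18947\right) 63446 = -1202111362$)
$B = \frac{1202006886}{7}$ ($B = - \frac{\left(-1202111362 - 132 \left(-113 - 157\right)\right) + 68836}{7} = - \frac{\left(-1202111362 - -35640\right) + 68836}{7} = - \frac{\left(-1202111362 + 35640\right) + 68836}{7} = - \frac{-1202075722 + 68836}{7} = \left(- \frac{1}{7}\right) \left(-1202006886\right) = \frac{1202006886}{7} \approx 1.7172 \cdot 10^{8}$)
$\left(o{\left(438,-3 \right)} - 179896\right) + B = \left(91 - 179896\right) + \frac{1202006886}{7} = -179805 + \frac{1202006886}{7} = \frac{1200748251}{7}$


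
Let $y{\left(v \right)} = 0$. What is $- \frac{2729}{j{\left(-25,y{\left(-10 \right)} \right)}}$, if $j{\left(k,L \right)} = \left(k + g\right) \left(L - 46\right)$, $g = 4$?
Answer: $- \frac{2729}{966} \approx -2.8251$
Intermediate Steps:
$j{\left(k,L \right)} = \left(-46 + L\right) \left(4 + k\right)$ ($j{\left(k,L \right)} = \left(k + 4\right) \left(L - 46\right) = \left(4 + k\right) \left(-46 + L\right) = \left(-46 + L\right) \left(4 + k\right)$)
$- \frac{2729}{j{\left(-25,y{\left(-10 \right)} \right)}} = - \frac{2729}{-184 - -1150 + 4 \cdot 0 + 0 \left(-25\right)} = - \frac{2729}{-184 + 1150 + 0 + 0} = - \frac{2729}{966}$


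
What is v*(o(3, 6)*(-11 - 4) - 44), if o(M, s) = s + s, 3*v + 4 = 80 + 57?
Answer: -29792/3 ≈ -9930.7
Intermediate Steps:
v = 133/3 (v = -4/3 + (80 + 57)/3 = -4/3 + (1/3)*137 = -4/3 + 137/3 = 133/3 ≈ 44.333)
o(M, s) = 2*s
v*(o(3, 6)*(-11 - 4) - 44) = 133*((2*6)*(-11 - 4) - 44)/3 = 133*(12*(-15) - 44)/3 = 133*(-180 - 44)/3 = (133/3)*(-224) = -29792/3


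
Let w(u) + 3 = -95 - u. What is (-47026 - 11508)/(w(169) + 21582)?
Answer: -8362/3045 ≈ -2.7461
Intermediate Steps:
w(u) = -98 - u (w(u) = -3 + (-95 - u) = -98 - u)
(-47026 - 11508)/(w(169) + 21582) = (-47026 - 11508)/((-98 - 1*169) + 21582) = -58534/((-98 - 169) + 21582) = -58534/(-267 + 21582) = -58534/21315 = -58534*1/21315 = -8362/3045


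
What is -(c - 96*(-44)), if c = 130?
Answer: -4354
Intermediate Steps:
-(c - 96*(-44)) = -(130 - 96*(-44)) = -(130 + 4224) = -1*4354 = -4354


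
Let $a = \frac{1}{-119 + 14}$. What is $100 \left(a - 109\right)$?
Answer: $- \frac{228920}{21} \approx -10901.0$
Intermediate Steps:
$a = - \frac{1}{105}$ ($a = \frac{1}{-105} = - \frac{1}{105} \approx -0.0095238$)
$100 \left(a - 109\right) = 100 \left(- \frac{1}{105} - 109\right) = 100 \left(- \frac{11446}{105}\right) = - \frac{228920}{21}$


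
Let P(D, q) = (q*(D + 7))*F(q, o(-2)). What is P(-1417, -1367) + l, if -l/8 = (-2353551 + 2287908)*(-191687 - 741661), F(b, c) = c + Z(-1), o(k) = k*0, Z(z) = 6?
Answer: -490130537292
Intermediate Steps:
o(k) = 0
F(b, c) = 6 + c (F(b, c) = c + 6 = 6 + c)
l = -490142102112 (l = -8*(-2353551 + 2287908)*(-191687 - 741661) = -(-525144)*(-933348) = -8*61267762764 = -490142102112)
P(D, q) = 6*q*(7 + D) (P(D, q) = (q*(D + 7))*(6 + 0) = (q*(7 + D))*6 = 6*q*(7 + D))
P(-1417, -1367) + l = 6*(-1367)*(7 - 1417) - 490142102112 = 6*(-1367)*(-1410) - 490142102112 = 11564820 - 490142102112 = -490130537292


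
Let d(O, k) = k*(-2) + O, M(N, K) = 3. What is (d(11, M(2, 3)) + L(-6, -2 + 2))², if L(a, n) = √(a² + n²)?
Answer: 121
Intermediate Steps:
d(O, k) = O - 2*k (d(O, k) = -2*k + O = O - 2*k)
(d(11, M(2, 3)) + L(-6, -2 + 2))² = ((11 - 2*3) + √((-6)² + (-2 + 2)²))² = ((11 - 6) + √(36 + 0²))² = (5 + √(36 + 0))² = (5 + √36)² = (5 + 6)² = 11² = 121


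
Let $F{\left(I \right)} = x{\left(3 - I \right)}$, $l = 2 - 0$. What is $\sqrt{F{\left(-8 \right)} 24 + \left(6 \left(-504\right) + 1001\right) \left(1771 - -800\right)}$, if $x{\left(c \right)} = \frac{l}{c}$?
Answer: $\frac{39 i \sqrt{413765}}{11} \approx 2280.6 i$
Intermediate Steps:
$l = 2$ ($l = 2 + 0 = 2$)
$x{\left(c \right)} = \frac{2}{c}$
$F{\left(I \right)} = \frac{2}{3 - I}$
$\sqrt{F{\left(-8 \right)} 24 + \left(6 \left(-504\right) + 1001\right) \left(1771 - -800\right)} = \sqrt{- \frac{2}{-3 - 8} \cdot 24 + \left(6 \left(-504\right) + 1001\right) \left(1771 - -800\right)} = \sqrt{- \frac{2}{-11} \cdot 24 + \left(-3024 + 1001\right) \left(1771 + 800\right)} = \sqrt{\left(-2\right) \left(- \frac{1}{11}\right) 24 - 5201133} = \sqrt{\frac{2}{11} \cdot 24 - 5201133} = \sqrt{\frac{48}{11} - 5201133} = \sqrt{- \frac{57212415}{11}} = \frac{39 i \sqrt{413765}}{11}$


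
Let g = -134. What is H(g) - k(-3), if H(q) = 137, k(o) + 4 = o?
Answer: 144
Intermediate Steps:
k(o) = -4 + o
H(g) - k(-3) = 137 - (-4 - 3) = 137 - 1*(-7) = 137 + 7 = 144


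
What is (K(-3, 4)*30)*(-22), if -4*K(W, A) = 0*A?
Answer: 0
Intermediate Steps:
K(W, A) = 0 (K(W, A) = -0*A = -¼*0 = 0)
(K(-3, 4)*30)*(-22) = (0*30)*(-22) = 0*(-22) = 0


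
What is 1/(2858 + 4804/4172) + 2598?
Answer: 7747483853/2982095 ≈ 2598.0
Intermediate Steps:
1/(2858 + 4804/4172) + 2598 = 1/(2858 + 4804*(1/4172)) + 2598 = 1/(2858 + 1201/1043) + 2598 = 1/(2982095/1043) + 2598 = 1043/2982095 + 2598 = 7747483853/2982095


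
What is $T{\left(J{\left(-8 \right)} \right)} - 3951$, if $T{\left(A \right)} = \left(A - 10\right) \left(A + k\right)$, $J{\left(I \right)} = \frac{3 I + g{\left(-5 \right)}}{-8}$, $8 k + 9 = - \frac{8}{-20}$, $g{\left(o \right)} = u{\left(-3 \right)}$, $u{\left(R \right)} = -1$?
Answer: $- \frac{126883}{32} \approx -3965.1$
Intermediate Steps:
$g{\left(o \right)} = -1$
$k = - \frac{43}{40}$ ($k = - \frac{9}{8} + \frac{\left(-8\right) \frac{1}{-20}}{8} = - \frac{9}{8} + \frac{\left(-8\right) \left(- \frac{1}{20}\right)}{8} = - \frac{9}{8} + \frac{1}{8} \cdot \frac{2}{5} = - \frac{9}{8} + \frac{1}{20} = - \frac{43}{40} \approx -1.075$)
$J{\left(I \right)} = \frac{1}{8} - \frac{3 I}{8}$ ($J{\left(I \right)} = \frac{3 I - 1}{-8} = \left(-1 + 3 I\right) \left(- \frac{1}{8}\right) = \frac{1}{8} - \frac{3 I}{8}$)
$T{\left(A \right)} = \left(-10 + A\right) \left(- \frac{43}{40} + A\right)$ ($T{\left(A \right)} = \left(A - 10\right) \left(A - \frac{43}{40}\right) = \left(-10 + A\right) \left(- \frac{43}{40} + A\right)$)
$T{\left(J{\left(-8 \right)} \right)} - 3951 = \left(\frac{43}{4} + \left(\frac{1}{8} - -3\right)^{2} - \frac{443 \left(\frac{1}{8} - -3\right)}{40}\right) - 3951 = \left(\frac{43}{4} + \left(\frac{1}{8} + 3\right)^{2} - \frac{443 \left(\frac{1}{8} + 3\right)}{40}\right) - 3951 = \left(\frac{43}{4} + \left(\frac{25}{8}\right)^{2} - \frac{2215}{64}\right) - 3951 = \left(\frac{43}{4} + \frac{625}{64} - \frac{2215}{64}\right) - 3951 = - \frac{451}{32} - 3951 = - \frac{126883}{32}$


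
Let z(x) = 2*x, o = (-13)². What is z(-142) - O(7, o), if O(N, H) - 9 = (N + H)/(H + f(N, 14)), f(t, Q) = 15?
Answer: -6761/23 ≈ -293.96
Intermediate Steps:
o = 169
O(N, H) = 9 + (H + N)/(15 + H) (O(N, H) = 9 + (N + H)/(H + 15) = 9 + (H + N)/(15 + H))
z(-142) - O(7, o) = 2*(-142) - (135 + 7 + 10*169)/(15 + 169) = -284 - (135 + 7 + 1690)/184 = -284 - 1832/184 = -284 - 1*229/23 = -284 - 229/23 = -6761/23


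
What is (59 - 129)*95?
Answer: -6650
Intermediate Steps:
(59 - 129)*95 = -70*95 = -6650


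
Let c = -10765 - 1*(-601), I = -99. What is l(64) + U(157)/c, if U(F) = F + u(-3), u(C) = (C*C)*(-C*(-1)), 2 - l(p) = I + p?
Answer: 187969/5082 ≈ 36.987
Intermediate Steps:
c = -10164 (c = -10765 + 601 = -10164)
l(p) = 101 - p (l(p) = 2 - (-99 + p) = 2 + (99 - p) = 101 - p)
u(C) = C³ (u(C) = C²*C = C³)
U(F) = -27 + F (U(F) = F + (-3)³ = F - 27 = -27 + F)
l(64) + U(157)/c = (101 - 1*64) + (-27 + 157)/(-10164) = (101 - 64) + 130*(-1/10164) = 37 - 65/5082 = 187969/5082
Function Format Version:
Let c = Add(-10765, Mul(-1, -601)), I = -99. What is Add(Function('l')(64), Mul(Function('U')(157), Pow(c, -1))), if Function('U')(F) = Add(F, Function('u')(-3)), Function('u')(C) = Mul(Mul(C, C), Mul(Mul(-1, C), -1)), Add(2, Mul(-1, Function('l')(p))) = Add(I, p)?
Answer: Rational(187969, 5082) ≈ 36.987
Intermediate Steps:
c = -10164 (c = Add(-10765, 601) = -10164)
Function('l')(p) = Add(101, Mul(-1, p)) (Function('l')(p) = Add(2, Mul(-1, Add(-99, p))) = Add(2, Add(99, Mul(-1, p))) = Add(101, Mul(-1, p)))
Function('u')(C) = Pow(C, 3) (Function('u')(C) = Mul(Pow(C, 2), C) = Pow(C, 3))
Function('U')(F) = Add(-27, F) (Function('U')(F) = Add(F, Pow(-3, 3)) = Add(F, -27) = Add(-27, F))
Add(Function('l')(64), Mul(Function('U')(157), Pow(c, -1))) = Add(Add(101, Mul(-1, 64)), Mul(Add(-27, 157), Pow(-10164, -1))) = Add(Add(101, -64), Mul(130, Rational(-1, 10164))) = Add(37, Rational(-65, 5082)) = Rational(187969, 5082)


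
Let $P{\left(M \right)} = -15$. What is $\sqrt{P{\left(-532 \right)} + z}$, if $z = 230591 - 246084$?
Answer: $2 i \sqrt{3877} \approx 124.53 i$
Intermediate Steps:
$z = -15493$
$\sqrt{P{\left(-532 \right)} + z} = \sqrt{-15 - 15493} = \sqrt{-15508} = 2 i \sqrt{3877}$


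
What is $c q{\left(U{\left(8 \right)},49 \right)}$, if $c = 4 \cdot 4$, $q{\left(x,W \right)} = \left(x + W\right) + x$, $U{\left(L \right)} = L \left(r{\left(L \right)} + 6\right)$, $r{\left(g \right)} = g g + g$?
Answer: $20752$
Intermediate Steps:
$r{\left(g \right)} = g + g^{2}$ ($r{\left(g \right)} = g^{2} + g = g + g^{2}$)
$U{\left(L \right)} = L \left(6 + L \left(1 + L\right)\right)$ ($U{\left(L \right)} = L \left(L \left(1 + L\right) + 6\right) = L \left(6 + L \left(1 + L\right)\right)$)
$q{\left(x,W \right)} = W + 2 x$ ($q{\left(x,W \right)} = \left(W + x\right) + x = W + 2 x$)
$c = 16$
$c q{\left(U{\left(8 \right)},49 \right)} = 16 \left(49 + 2 \cdot 8 \left(6 + 8 \left(1 + 8\right)\right)\right) = 16 \left(49 + 2 \cdot 8 \left(6 + 8 \cdot 9\right)\right) = 16 \left(49 + 2 \cdot 8 \left(6 + 72\right)\right) = 16 \left(49 + 2 \cdot 8 \cdot 78\right) = 16 \left(49 + 2 \cdot 624\right) = 16 \left(49 + 1248\right) = 16 \cdot 1297 = 20752$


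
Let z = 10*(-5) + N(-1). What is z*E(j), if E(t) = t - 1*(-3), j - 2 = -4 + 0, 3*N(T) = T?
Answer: -151/3 ≈ -50.333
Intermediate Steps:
N(T) = T/3
j = -2 (j = 2 + (-4 + 0) = 2 - 4 = -2)
E(t) = 3 + t (E(t) = t + 3 = 3 + t)
z = -151/3 (z = 10*(-5) + (1/3)*(-1) = -50 - 1/3 = -151/3 ≈ -50.333)
z*E(j) = -151*(3 - 2)/3 = -151/3*1 = -151/3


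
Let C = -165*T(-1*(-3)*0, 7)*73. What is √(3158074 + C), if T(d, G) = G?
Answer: √3073759 ≈ 1753.2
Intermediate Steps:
C = -84315 (C = -165*7*73 = -1155*73 = -84315)
√(3158074 + C) = √(3158074 - 84315) = √3073759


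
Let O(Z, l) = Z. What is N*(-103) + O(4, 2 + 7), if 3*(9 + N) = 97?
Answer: -7198/3 ≈ -2399.3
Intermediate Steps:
N = 70/3 (N = -9 + (⅓)*97 = -9 + 97/3 = 70/3 ≈ 23.333)
N*(-103) + O(4, 2 + 7) = (70/3)*(-103) + 4 = -7210/3 + 4 = -7198/3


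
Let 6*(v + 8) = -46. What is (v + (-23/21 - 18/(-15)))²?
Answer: 2669956/11025 ≈ 242.17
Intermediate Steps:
v = -47/3 (v = -8 + (⅙)*(-46) = -8 - 23/3 = -47/3 ≈ -15.667)
(v + (-23/21 - 18/(-15)))² = (-47/3 + (-23/21 - 18/(-15)))² = (-47/3 + (-23*1/21 - 18*(-1/15)))² = (-47/3 + (-23/21 + 6/5))² = (-47/3 + 11/105)² = (-1634/105)² = 2669956/11025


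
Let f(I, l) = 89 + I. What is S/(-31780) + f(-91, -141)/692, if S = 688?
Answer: -67457/2748970 ≈ -0.024539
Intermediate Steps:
S/(-31780) + f(-91, -141)/692 = 688/(-31780) + (89 - 91)/692 = 688*(-1/31780) - 2*1/692 = -172/7945 - 1/346 = -67457/2748970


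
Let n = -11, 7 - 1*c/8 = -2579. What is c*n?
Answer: -227568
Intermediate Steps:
c = 20688 (c = 56 - 8*(-2579) = 56 + 20632 = 20688)
c*n = 20688*(-11) = -227568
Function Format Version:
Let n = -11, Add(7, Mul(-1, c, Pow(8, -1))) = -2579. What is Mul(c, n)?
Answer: -227568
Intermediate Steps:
c = 20688 (c = Add(56, Mul(-8, -2579)) = Add(56, 20632) = 20688)
Mul(c, n) = Mul(20688, -11) = -227568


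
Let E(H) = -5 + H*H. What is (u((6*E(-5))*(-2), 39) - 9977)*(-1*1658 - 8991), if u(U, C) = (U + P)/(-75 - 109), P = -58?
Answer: 424911305/4 ≈ 1.0623e+8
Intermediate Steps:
E(H) = -5 + H**2
u(U, C) = 29/92 - U/184 (u(U, C) = (U - 58)/(-75 - 109) = (-58 + U)/(-184) = (-58 + U)*(-1/184) = 29/92 - U/184)
(u((6*E(-5))*(-2), 39) - 9977)*(-1*1658 - 8991) = ((29/92 - 6*(-5 + (-5)**2)*(-2)/184) - 9977)*(-1*1658 - 8991) = ((29/92 - 6*(-5 + 25)*(-2)/184) - 9977)*(-1658 - 8991) = ((29/92 - 6*20*(-2)/184) - 9977)*(-10649) = ((29/92 - 15*(-2)/23) - 9977)*(-10649) = ((29/92 - 1/184*(-240)) - 9977)*(-10649) = ((29/92 + 30/23) - 9977)*(-10649) = (149/92 - 9977)*(-10649) = -917735/92*(-10649) = 424911305/4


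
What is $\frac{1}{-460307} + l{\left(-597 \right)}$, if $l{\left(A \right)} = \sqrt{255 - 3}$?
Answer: $- \frac{1}{460307} + 6 \sqrt{7} \approx 15.875$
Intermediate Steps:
$l{\left(A \right)} = 6 \sqrt{7}$ ($l{\left(A \right)} = \sqrt{252} = 6 \sqrt{7}$)
$\frac{1}{-460307} + l{\left(-597 \right)} = \frac{1}{-460307} + 6 \sqrt{7} = - \frac{1}{460307} + 6 \sqrt{7}$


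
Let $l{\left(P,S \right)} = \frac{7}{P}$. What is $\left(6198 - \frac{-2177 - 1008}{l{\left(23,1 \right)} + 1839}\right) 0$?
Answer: $0$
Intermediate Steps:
$\left(6198 - \frac{-2177 - 1008}{l{\left(23,1 \right)} + 1839}\right) 0 = \left(6198 - \frac{-2177 - 1008}{\frac{7}{23} + 1839}\right) 0 = \left(6198 - - \frac{3185}{7 \cdot \frac{1}{23} + 1839}\right) 0 = \left(6198 - - \frac{3185}{\frac{7}{23} + 1839}\right) 0 = \left(6198 - - \frac{3185}{\frac{42304}{23}}\right) 0 = \left(6198 - \left(-3185\right) \frac{23}{42304}\right) 0 = \left(6198 - - \frac{73255}{42304}\right) 0 = \left(6198 + \frac{73255}{42304}\right) 0 = \frac{262273447}{42304} \cdot 0 = 0$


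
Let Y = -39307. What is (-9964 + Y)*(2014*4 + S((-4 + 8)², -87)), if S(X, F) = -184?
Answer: -387861312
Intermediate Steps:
(-9964 + Y)*(2014*4 + S((-4 + 8)², -87)) = (-9964 - 39307)*(2014*4 - 184) = -49271*(8056 - 184) = -49271*7872 = -387861312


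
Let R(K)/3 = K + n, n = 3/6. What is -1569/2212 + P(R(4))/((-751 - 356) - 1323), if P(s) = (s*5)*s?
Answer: -4797/4424 ≈ -1.0843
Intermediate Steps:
n = 1/2 (n = 3*(1/6) = 1/2 ≈ 0.50000)
R(K) = 3/2 + 3*K (R(K) = 3*(K + 1/2) = 3*(1/2 + K) = 3/2 + 3*K)
P(s) = 5*s**2 (P(s) = (5*s)*s = 5*s**2)
-1569/2212 + P(R(4))/((-751 - 356) - 1323) = -1569/2212 + (5*(3/2 + 3*4)**2)/((-751 - 356) - 1323) = -1569*1/2212 + (5*(3/2 + 12)**2)/(-1107 - 1323) = -1569/2212 + (5*(27/2)**2)/(-2430) = -1569/2212 + (5*(729/4))*(-1/2430) = -1569/2212 + (3645/4)*(-1/2430) = -1569/2212 - 3/8 = -4797/4424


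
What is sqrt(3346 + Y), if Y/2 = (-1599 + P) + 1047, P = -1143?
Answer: 2*I*sqrt(11) ≈ 6.6332*I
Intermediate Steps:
Y = -3390 (Y = 2*((-1599 - 1143) + 1047) = 2*(-2742 + 1047) = 2*(-1695) = -3390)
sqrt(3346 + Y) = sqrt(3346 - 3390) = sqrt(-44) = 2*I*sqrt(11)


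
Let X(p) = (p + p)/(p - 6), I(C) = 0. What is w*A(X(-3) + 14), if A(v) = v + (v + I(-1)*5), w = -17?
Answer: -1496/3 ≈ -498.67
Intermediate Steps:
X(p) = 2*p/(-6 + p) (X(p) = (2*p)/(-6 + p) = 2*p/(-6 + p))
A(v) = 2*v (A(v) = v + (v + 0*5) = v + (v + 0) = v + v = 2*v)
w*A(X(-3) + 14) = -34*(2*(-3)/(-6 - 3) + 14) = -34*(2*(-3)/(-9) + 14) = -34*(2*(-3)*(-1/9) + 14) = -34*(2/3 + 14) = -34*44/3 = -17*88/3 = -1496/3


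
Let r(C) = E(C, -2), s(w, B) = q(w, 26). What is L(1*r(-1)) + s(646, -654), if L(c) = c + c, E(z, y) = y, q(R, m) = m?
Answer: 22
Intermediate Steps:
s(w, B) = 26
r(C) = -2
L(c) = 2*c
L(1*r(-1)) + s(646, -654) = 2*(1*(-2)) + 26 = 2*(-2) + 26 = -4 + 26 = 22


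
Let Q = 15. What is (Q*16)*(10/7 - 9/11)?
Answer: 11280/77 ≈ 146.49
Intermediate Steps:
(Q*16)*(10/7 - 9/11) = (15*16)*(10/7 - 9/11) = 240*(10*(⅐) - 9*1/11) = 240*(10/7 - 9/11) = 240*(47/77) = 11280/77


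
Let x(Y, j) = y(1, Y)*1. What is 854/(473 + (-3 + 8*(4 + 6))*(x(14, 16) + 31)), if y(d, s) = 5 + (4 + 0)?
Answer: 854/3553 ≈ 0.24036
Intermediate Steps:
y(d, s) = 9 (y(d, s) = 5 + 4 = 9)
x(Y, j) = 9 (x(Y, j) = 9*1 = 9)
854/(473 + (-3 + 8*(4 + 6))*(x(14, 16) + 31)) = 854/(473 + (-3 + 8*(4 + 6))*(9 + 31)) = 854/(473 + (-3 + 8*10)*40) = 854/(473 + (-3 + 80)*40) = 854/(473 + 77*40) = 854/(473 + 3080) = 854/3553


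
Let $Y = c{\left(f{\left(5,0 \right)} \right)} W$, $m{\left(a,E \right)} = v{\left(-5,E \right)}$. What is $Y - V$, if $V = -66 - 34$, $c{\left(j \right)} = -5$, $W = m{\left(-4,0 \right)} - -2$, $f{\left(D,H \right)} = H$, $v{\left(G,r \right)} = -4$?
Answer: $110$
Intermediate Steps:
$m{\left(a,E \right)} = -4$
$W = -2$ ($W = -4 - -2 = -4 + 2 = -2$)
$V = -100$ ($V = -66 - 34 = -100$)
$Y = 10$ ($Y = \left(-5\right) \left(-2\right) = 10$)
$Y - V = 10 - -100 = 10 + 100 = 110$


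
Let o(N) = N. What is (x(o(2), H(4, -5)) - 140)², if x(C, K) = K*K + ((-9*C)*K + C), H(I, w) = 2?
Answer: 28900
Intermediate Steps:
x(C, K) = C + K² - 9*C*K (x(C, K) = K² + (-9*C*K + C) = K² + (C - 9*C*K) = C + K² - 9*C*K)
(x(o(2), H(4, -5)) - 140)² = ((2 + 2² - 9*2*2) - 140)² = ((2 + 4 - 36) - 140)² = (-30 - 140)² = (-170)² = 28900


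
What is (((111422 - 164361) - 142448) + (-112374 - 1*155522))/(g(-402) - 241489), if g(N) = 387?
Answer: 463283/241102 ≈ 1.9215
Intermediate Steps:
(((111422 - 164361) - 142448) + (-112374 - 1*155522))/(g(-402) - 241489) = (((111422 - 164361) - 142448) + (-112374 - 1*155522))/(387 - 241489) = ((-52939 - 142448) + (-112374 - 155522))/(-241102) = (-195387 - 267896)*(-1/241102) = -463283*(-1/241102) = 463283/241102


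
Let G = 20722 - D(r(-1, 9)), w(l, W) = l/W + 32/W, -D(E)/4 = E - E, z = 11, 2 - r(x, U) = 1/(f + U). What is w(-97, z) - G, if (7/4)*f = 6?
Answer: -228007/11 ≈ -20728.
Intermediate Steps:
f = 24/7 (f = (4/7)*6 = 24/7 ≈ 3.4286)
r(x, U) = 2 - 1/(24/7 + U)
D(E) = 0 (D(E) = -4*(E - E) = -4*0 = 0)
w(l, W) = 32/W + l/W
G = 20722 (G = 20722 - 1*0 = 20722 + 0 = 20722)
w(-97, z) - G = (32 - 97)/11 - 1*20722 = (1/11)*(-65) - 20722 = -65/11 - 20722 = -228007/11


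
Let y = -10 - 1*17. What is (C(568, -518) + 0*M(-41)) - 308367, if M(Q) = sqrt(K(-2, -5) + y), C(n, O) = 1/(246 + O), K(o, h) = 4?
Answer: -83875825/272 ≈ -3.0837e+5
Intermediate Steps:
y = -27 (y = -10 - 17 = -27)
M(Q) = I*sqrt(23) (M(Q) = sqrt(4 - 27) = sqrt(-23) = I*sqrt(23))
(C(568, -518) + 0*M(-41)) - 308367 = (1/(246 - 518) + 0*(I*sqrt(23))) - 308367 = (1/(-272) + 0) - 308367 = (-1/272 + 0) - 308367 = -1/272 - 308367 = -83875825/272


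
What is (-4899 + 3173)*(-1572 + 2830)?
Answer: -2171308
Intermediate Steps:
(-4899 + 3173)*(-1572 + 2830) = -1726*1258 = -2171308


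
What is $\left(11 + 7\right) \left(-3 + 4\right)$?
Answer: $18$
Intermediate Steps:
$\left(11 + 7\right) \left(-3 + 4\right) = 18 \cdot 1 = 18$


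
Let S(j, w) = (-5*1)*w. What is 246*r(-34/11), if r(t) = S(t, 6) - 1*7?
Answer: -9102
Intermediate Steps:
S(j, w) = -5*w
r(t) = -37 (r(t) = -5*6 - 1*7 = -30 - 7 = -37)
246*r(-34/11) = 246*(-37) = -9102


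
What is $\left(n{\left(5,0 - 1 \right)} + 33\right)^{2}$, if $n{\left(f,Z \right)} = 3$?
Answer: $1296$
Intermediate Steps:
$\left(n{\left(5,0 - 1 \right)} + 33\right)^{2} = \left(3 + 33\right)^{2} = 36^{2} = 1296$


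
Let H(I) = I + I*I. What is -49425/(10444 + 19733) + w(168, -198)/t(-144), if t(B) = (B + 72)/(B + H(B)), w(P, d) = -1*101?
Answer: 288515881/10059 ≈ 28682.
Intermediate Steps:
w(P, d) = -101
H(I) = I + I²
t(B) = (72 + B)/(B + B*(1 + B)) (t(B) = (B + 72)/(B + B*(1 + B)) = (72 + B)/(B + B*(1 + B)))
-49425/(10444 + 19733) + w(168, -198)/t(-144) = -49425/(10444 + 19733) - 101*(-144*(2 - 144)/(72 - 144)) = -49425/30177 - 101/((-1/144*(-72)/(-142))) = -49425*1/30177 - 101/((-1/144*(-1/142)*(-72))) = -16475/10059 - 101/(-1/284) = -16475/10059 - 101*(-284) = -16475/10059 + 28684 = 288515881/10059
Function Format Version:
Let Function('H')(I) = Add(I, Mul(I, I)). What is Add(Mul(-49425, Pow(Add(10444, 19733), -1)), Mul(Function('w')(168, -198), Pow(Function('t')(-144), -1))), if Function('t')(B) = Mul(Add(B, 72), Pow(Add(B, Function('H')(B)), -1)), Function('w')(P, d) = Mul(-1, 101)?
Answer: Rational(288515881, 10059) ≈ 28682.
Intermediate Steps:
Function('w')(P, d) = -101
Function('H')(I) = Add(I, Pow(I, 2))
Function('t')(B) = Mul(Pow(Add(B, Mul(B, Add(1, B))), -1), Add(72, B)) (Function('t')(B) = Mul(Add(B, 72), Pow(Add(B, Mul(B, Add(1, B))), -1)) = Mul(Add(72, B), Pow(Add(B, Mul(B, Add(1, B))), -1)) = Mul(Pow(Add(B, Mul(B, Add(1, B))), -1), Add(72, B)))
Add(Mul(-49425, Pow(Add(10444, 19733), -1)), Mul(Function('w')(168, -198), Pow(Function('t')(-144), -1))) = Add(Mul(-49425, Pow(Add(10444, 19733), -1)), Mul(-101, Pow(Mul(Pow(-144, -1), Pow(Add(2, -144), -1), Add(72, -144)), -1))) = Add(Mul(-49425, Pow(30177, -1)), Mul(-101, Pow(Mul(Rational(-1, 144), Pow(-142, -1), -72), -1))) = Add(Mul(-49425, Rational(1, 30177)), Mul(-101, Pow(Mul(Rational(-1, 144), Rational(-1, 142), -72), -1))) = Add(Rational(-16475, 10059), Mul(-101, Pow(Rational(-1, 284), -1))) = Add(Rational(-16475, 10059), Mul(-101, -284)) = Add(Rational(-16475, 10059), 28684) = Rational(288515881, 10059)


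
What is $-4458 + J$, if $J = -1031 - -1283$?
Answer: $-4206$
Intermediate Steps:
$J = 252$ ($J = -1031 + 1283 = 252$)
$-4458 + J = -4458 + 252 = -4206$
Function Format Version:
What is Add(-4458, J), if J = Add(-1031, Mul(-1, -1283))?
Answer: -4206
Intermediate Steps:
J = 252 (J = Add(-1031, 1283) = 252)
Add(-4458, J) = Add(-4458, 252) = -4206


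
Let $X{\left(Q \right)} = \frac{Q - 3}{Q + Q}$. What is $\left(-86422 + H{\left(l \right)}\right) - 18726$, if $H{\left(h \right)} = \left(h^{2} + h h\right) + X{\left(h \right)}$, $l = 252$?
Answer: $\frac{3672563}{168} \approx 21861.0$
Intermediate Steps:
$X{\left(Q \right)} = \frac{-3 + Q}{2 Q}$ ($X{\left(Q \right)} = \frac{Q - 3}{2 Q} = \left(-3 + Q\right) \frac{1}{2 Q} = \frac{-3 + Q}{2 Q}$)
$H{\left(h \right)} = 2 h^{2} + \frac{-3 + h}{2 h}$ ($H{\left(h \right)} = \left(h^{2} + h h\right) + \frac{-3 + h}{2 h} = \left(h^{2} + h^{2}\right) + \frac{-3 + h}{2 h} = 2 h^{2} + \frac{-3 + h}{2 h}$)
$\left(-86422 + H{\left(l \right)}\right) - 18726 = \left(-86422 + \frac{-3 + 252 + 4 \cdot 252^{3}}{2 \cdot 252}\right) - 18726 = \left(-86422 + \frac{1}{2} \cdot \frac{1}{252} \left(-3 + 252 + 4 \cdot 16003008\right)\right) - 18726 = \left(-86422 + \frac{1}{2} \cdot \frac{1}{252} \left(-3 + 252 + 64012032\right)\right) - 18726 = \left(-86422 + \frac{1}{2} \cdot \frac{1}{252} \cdot 64012281\right) - 18726 = \left(-86422 + \frac{21337427}{168}\right) - 18726 = \frac{6818531}{168} - 18726 = \frac{3672563}{168}$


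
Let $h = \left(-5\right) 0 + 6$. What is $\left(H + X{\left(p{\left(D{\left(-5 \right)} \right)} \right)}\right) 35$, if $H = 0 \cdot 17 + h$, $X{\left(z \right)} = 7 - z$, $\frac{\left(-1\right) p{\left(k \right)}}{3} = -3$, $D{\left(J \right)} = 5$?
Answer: $140$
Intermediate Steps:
$p{\left(k \right)} = 9$ ($p{\left(k \right)} = \left(-3\right) \left(-3\right) = 9$)
$h = 6$ ($h = 0 + 6 = 6$)
$H = 6$ ($H = 0 \cdot 17 + 6 = 0 + 6 = 6$)
$\left(H + X{\left(p{\left(D{\left(-5 \right)} \right)} \right)}\right) 35 = \left(6 + \left(7 - 9\right)\right) 35 = \left(6 - 2\right) 35 = 4 \cdot 35 = 140$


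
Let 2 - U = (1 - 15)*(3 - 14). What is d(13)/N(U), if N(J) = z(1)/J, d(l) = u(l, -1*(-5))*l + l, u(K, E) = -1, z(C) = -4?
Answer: 0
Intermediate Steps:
U = -152 (U = 2 - (1 - 15)*(3 - 14) = 2 - (-14)*(-11) = 2 - 1*154 = 2 - 154 = -152)
d(l) = 0 (d(l) = -l + l = 0)
N(J) = -4/J
d(13)/N(U) = 0/((-4/(-152))) = 0/((-4*(-1/152))) = 0/(1/38) = 0*38 = 0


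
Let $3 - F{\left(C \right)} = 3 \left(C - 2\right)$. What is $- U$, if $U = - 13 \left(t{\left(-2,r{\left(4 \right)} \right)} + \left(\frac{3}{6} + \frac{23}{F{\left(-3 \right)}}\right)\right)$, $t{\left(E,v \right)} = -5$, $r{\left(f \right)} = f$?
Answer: $- \frac{377}{9} \approx -41.889$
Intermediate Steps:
$F{\left(C \right)} = 9 - 3 C$ ($F{\left(C \right)} = 3 - 3 \left(C - 2\right) = 3 - 3 \left(-2 + C\right) = 3 - \left(-6 + 3 C\right) = 9 - 3 C$)
$U = \frac{377}{9}$ ($U = - 13 \left(-5 + \left(\frac{3}{6} + \frac{23}{9 - -9}\right)\right) = - 13 \left(-5 + \left(3 \cdot \frac{1}{6} + \frac{23}{9 + 9}\right)\right) = - 13 \left(-5 + \left(\frac{1}{2} + \frac{23}{18}\right)\right) = - 13 \left(-5 + \frac{16}{9}\right) = \left(-13\right) \left(- \frac{29}{9}\right) = \frac{377}{9} \approx 41.889$)
$- U = \left(-1\right) \frac{377}{9} = - \frac{377}{9}$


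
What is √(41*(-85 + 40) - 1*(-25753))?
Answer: 2*√5977 ≈ 154.62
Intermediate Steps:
√(41*(-85 + 40) - 1*(-25753)) = √(41*(-45) + 25753) = √(-1845 + 25753) = √23908 = 2*√5977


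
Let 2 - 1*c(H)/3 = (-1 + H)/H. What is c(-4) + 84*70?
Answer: 23529/4 ≈ 5882.3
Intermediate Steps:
c(H) = 6 - 3*(-1 + H)/H
c(-4) + 84*70 = (3 + 3/(-4)) + 84*70 = (3 + 3*(-1/4)) + 5880 = (3 - 3/4) + 5880 = 9/4 + 5880 = 23529/4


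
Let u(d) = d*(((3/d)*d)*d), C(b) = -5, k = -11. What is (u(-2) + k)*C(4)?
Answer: -5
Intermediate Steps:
u(d) = 3*d² (u(d) = d*(3*d) = 3*d²)
(u(-2) + k)*C(4) = (3*(-2)² - 11)*(-5) = (3*4 - 11)*(-5) = (12 - 11)*(-5) = 1*(-5) = -5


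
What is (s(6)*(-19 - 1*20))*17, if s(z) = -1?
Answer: 663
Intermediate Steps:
(s(6)*(-19 - 1*20))*17 = -(-19 - 1*20)*17 = -(-19 - 20)*17 = -1*(-39)*17 = 39*17 = 663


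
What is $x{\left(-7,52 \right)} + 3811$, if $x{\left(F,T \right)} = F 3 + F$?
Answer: $3783$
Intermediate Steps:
$x{\left(F,T \right)} = 4 F$ ($x{\left(F,T \right)} = 3 F + F = 4 F$)
$x{\left(-7,52 \right)} + 3811 = 4 \left(-7\right) + 3811 = -28 + 3811 = 3783$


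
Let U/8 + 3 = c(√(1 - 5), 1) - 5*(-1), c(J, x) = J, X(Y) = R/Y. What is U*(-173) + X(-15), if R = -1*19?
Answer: -41501/15 - 2768*I ≈ -2766.7 - 2768.0*I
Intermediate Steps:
R = -19
X(Y) = -19/Y
U = 16 + 16*I (U = -24 + 8*(√(1 - 5) - 5*(-1)) = -24 + 8*(√(-4) + 5) = -24 + 8*(2*I + 5) = -24 + 8*(5 + 2*I) = -24 + (40 + 16*I) = 16 + 16*I ≈ 16.0 + 16.0*I)
U*(-173) + X(-15) = (16 + 16*I)*(-173) - 19/(-15) = (-2768 - 2768*I) - 19*(-1/15) = (-2768 - 2768*I) + 19/15 = -41501/15 - 2768*I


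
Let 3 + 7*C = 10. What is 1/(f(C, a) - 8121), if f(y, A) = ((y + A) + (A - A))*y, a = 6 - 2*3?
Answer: -1/8120 ≈ -0.00012315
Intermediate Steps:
C = 1 (C = -3/7 + (⅐)*10 = -3/7 + 10/7 = 1)
a = 0 (a = 6 - 6 = 0)
f(y, A) = y*(A + y) (f(y, A) = ((A + y) + 0)*y = (A + y)*y = y*(A + y))
1/(f(C, a) - 8121) = 1/(1*(0 + 1) - 8121) = 1/(1*1 - 8121) = 1/(1 - 8121) = 1/(-8120) = -1/8120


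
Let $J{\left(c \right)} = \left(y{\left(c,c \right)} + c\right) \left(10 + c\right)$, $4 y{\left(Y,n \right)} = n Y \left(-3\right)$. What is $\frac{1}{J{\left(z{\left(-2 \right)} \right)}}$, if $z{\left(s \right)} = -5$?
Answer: $- \frac{4}{475} \approx -0.008421$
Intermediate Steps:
$y{\left(Y,n \right)} = - \frac{3 Y n}{4}$ ($y{\left(Y,n \right)} = \frac{n Y \left(-3\right)}{4} = \frac{Y n \left(-3\right)}{4} = \frac{\left(-3\right) Y n}{4} = - \frac{3 Y n}{4}$)
$J{\left(c \right)} = \left(10 + c\right) \left(c - \frac{3 c^{2}}{4}\right)$ ($J{\left(c \right)} = \left(- \frac{3 c c}{4} + c\right) \left(10 + c\right) = \left(- \frac{3 c^{2}}{4} + c\right) \left(10 + c\right) = \left(c - \frac{3 c^{2}}{4}\right) \left(10 + c\right) = \left(10 + c\right) \left(c - \frac{3 c^{2}}{4}\right)$)
$\frac{1}{J{\left(z{\left(-2 \right)} \right)}} = \frac{1}{\frac{1}{4} \left(-5\right) \left(40 - -130 - 3 \left(-5\right)^{2}\right)} = \frac{1}{\frac{1}{4} \left(-5\right) \left(40 + 130 - 75\right)} = \frac{1}{\frac{1}{4} \left(-5\right) 95} = \frac{1}{- \frac{475}{4}} = - \frac{4}{475}$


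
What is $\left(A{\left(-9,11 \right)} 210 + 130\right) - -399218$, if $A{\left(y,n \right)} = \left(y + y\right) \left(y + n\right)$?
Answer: $391788$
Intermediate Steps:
$A{\left(y,n \right)} = 2 y \left(n + y\right)$
$\left(A{\left(-9,11 \right)} 210 + 130\right) - -399218 = \left(2 \left(-9\right) \left(11 - 9\right) 210 + 130\right) - -399218 = \left(2 \left(-9\right) 2 \cdot 210 + 130\right) + 399218 = \left(\left(-36\right) 210 + 130\right) + 399218 = \left(-7560 + 130\right) + 399218 = -7430 + 399218 = 391788$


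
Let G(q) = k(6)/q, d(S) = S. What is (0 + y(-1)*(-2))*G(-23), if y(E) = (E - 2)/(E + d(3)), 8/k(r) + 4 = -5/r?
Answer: 144/667 ≈ 0.21589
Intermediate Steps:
k(r) = 8/(-4 - 5/r)
y(E) = (-2 + E)/(3 + E) (y(E) = (E - 2)/(E + 3) = (-2 + E)/(3 + E))
G(q) = -48/(29*q) (G(q) = (-8*6/(5 + 4*6))/q = (-8*6/(5 + 24))/q = (-8*6/29)/q = (-8*6*1/29)/q = -48/(29*q))
(0 + y(-1)*(-2))*G(-23) = (0 + ((-2 - 1)/(3 - 1))*(-2))*(-48/29/(-23)) = (0 + (-3/2)*(-2))*(-48/29*(-1/23)) = (0 + ((½)*(-3))*(-2))*(48/667) = (0 - 3/2*(-2))*(48/667) = (0 + 3)*(48/667) = 3*(48/667) = 144/667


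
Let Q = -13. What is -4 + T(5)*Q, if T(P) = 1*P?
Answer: -69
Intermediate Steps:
T(P) = P
-4 + T(5)*Q = -4 + 5*(-13) = -4 - 65 = -69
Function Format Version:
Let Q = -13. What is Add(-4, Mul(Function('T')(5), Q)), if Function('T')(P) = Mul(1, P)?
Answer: -69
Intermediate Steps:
Function('T')(P) = P
Add(-4, Mul(Function('T')(5), Q)) = Add(-4, Mul(5, -13)) = Add(-4, -65) = -69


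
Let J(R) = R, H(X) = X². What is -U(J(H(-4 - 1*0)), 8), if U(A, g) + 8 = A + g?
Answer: -16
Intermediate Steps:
U(A, g) = -8 + A + g (U(A, g) = -8 + (A + g) = -8 + A + g)
-U(J(H(-4 - 1*0)), 8) = -(-8 + (-4 - 1*0)² + 8) = -(-8 + (-4 + 0)² + 8) = -(-8 + (-4)² + 8) = -(-8 + 16 + 8) = -1*16 = -16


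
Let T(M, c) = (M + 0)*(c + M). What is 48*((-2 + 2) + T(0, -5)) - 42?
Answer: -42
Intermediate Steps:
T(M, c) = M*(M + c)
48*((-2 + 2) + T(0, -5)) - 42 = 48*((-2 + 2) + 0*(0 - 5)) - 42 = 48*(0 + 0*(-5)) - 42 = 48*(0 + 0) - 42 = 48*0 - 42 = 0 - 42 = -42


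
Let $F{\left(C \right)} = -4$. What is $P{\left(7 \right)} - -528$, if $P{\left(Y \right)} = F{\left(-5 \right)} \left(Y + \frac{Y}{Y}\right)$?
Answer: $496$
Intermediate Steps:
$P{\left(Y \right)} = -4 - 4 Y$ ($P{\left(Y \right)} = - 4 \left(Y + \frac{Y}{Y}\right) = - 4 \left(Y + 1\right) = - 4 \left(1 + Y\right) = -4 - 4 Y$)
$P{\left(7 \right)} - -528 = \left(-4 - 28\right) - -528 = \left(-4 - 28\right) + 528 = -32 + 528 = 496$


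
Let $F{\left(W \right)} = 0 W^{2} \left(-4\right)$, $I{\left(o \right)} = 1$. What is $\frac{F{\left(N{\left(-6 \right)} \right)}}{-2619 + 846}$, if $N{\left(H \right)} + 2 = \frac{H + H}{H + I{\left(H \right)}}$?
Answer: $0$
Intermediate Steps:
$N{\left(H \right)} = -2 + \frac{2 H}{1 + H}$ ($N{\left(H \right)} = -2 + \frac{H + H}{H + 1} = -2 + \frac{2 H}{1 + H}$)
$F{\left(W \right)} = 0$ ($F{\left(W \right)} = 0 \left(-4\right) = 0$)
$\frac{F{\left(N{\left(-6 \right)} \right)}}{-2619 + 846} = \frac{0}{-2619 + 846} = \frac{0}{-1773} = 0 \left(- \frac{1}{1773}\right) = 0$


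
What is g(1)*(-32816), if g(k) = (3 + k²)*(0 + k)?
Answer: -131264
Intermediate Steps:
g(k) = k*(3 + k²) (g(k) = (3 + k²)*k = k*(3 + k²))
g(1)*(-32816) = (1*(3 + 1²))*(-32816) = (1*(3 + 1))*(-32816) = (1*4)*(-32816) = 4*(-32816) = -131264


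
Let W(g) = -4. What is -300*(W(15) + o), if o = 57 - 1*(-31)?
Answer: -25200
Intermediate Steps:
o = 88 (o = 57 + 31 = 88)
-300*(W(15) + o) = -300*(-4 + 88) = -300*84 = -25200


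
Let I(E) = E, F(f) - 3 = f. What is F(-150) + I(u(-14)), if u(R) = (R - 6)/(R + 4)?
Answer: -145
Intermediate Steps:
F(f) = 3 + f
u(R) = (-6 + R)/(4 + R)
F(-150) + I(u(-14)) = (3 - 150) + (-6 - 14)/(4 - 14) = -147 - 20/(-10) = -147 - 1/10*(-20) = -147 + 2 = -145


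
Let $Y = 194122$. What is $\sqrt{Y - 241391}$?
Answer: $i \sqrt{47269} \approx 217.41 i$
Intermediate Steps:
$\sqrt{Y - 241391} = \sqrt{194122 - 241391} = \sqrt{-47269} = i \sqrt{47269}$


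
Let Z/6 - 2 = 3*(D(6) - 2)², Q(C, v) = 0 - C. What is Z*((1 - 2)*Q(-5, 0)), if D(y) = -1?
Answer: -870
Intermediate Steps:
Q(C, v) = -C
Z = 174 (Z = 12 + 6*(3*(-1 - 2)²) = 12 + 6*(3*(-3)²) = 12 + 6*(3*9) = 12 + 6*27 = 12 + 162 = 174)
Z*((1 - 2)*Q(-5, 0)) = 174*((1 - 2)*(-1*(-5))) = 174*(-1*5) = 174*(-5) = -870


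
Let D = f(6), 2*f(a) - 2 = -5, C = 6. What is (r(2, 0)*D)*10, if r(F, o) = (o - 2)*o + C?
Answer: -90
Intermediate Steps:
f(a) = -3/2 (f(a) = 1 + (½)*(-5) = 1 - 5/2 = -3/2)
D = -3/2 ≈ -1.5000
r(F, o) = 6 + o*(-2 + o) (r(F, o) = (o - 2)*o + 6 = (-2 + o)*o + 6 = o*(-2 + o) + 6 = 6 + o*(-2 + o))
(r(2, 0)*D)*10 = ((6 + 0² - 2*0)*(-3/2))*10 = ((6 + 0 + 0)*(-3/2))*10 = (6*(-3/2))*10 = -9*10 = -90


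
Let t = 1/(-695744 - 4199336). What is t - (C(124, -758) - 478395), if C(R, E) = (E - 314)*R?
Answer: 2992474990839/4895080 ≈ 6.1132e+5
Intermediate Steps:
C(R, E) = R*(-314 + E) (C(R, E) = (-314 + E)*R = R*(-314 + E))
t = -1/4895080 (t = 1/(-4895080) = -1/4895080 ≈ -2.0429e-7)
t - (C(124, -758) - 478395) = -1/4895080 - (124*(-314 - 758) - 478395) = -1/4895080 - (124*(-1072) - 478395) = -1/4895080 - (-132928 - 478395) = -1/4895080 - 1*(-611323) = -1/4895080 + 611323 = 2992474990839/4895080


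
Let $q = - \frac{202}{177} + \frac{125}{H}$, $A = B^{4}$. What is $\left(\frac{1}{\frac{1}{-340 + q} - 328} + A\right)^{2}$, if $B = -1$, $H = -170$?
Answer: $\frac{452633021243644761}{455405627112100324} \approx 0.99391$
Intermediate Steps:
$A = 1$ ($A = \left(-1\right)^{4} = 1$)
$q = - \frac{11293}{6018}$ ($q = - \frac{202}{177} + \frac{125}{-170} = \left(-202\right) \frac{1}{177} + 125 \left(- \frac{1}{170}\right) = - \frac{202}{177} - \frac{25}{34} = - \frac{11293}{6018} \approx -1.8765$)
$\left(\frac{1}{\frac{1}{-340 + q} - 328} + A\right)^{2} = \left(\frac{1}{\frac{1}{-340 - \frac{11293}{6018}} - 328} + 1\right)^{2} = \left(\frac{1}{\frac{1}{- \frac{2057413}{6018}} - 328} + 1\right)^{2} = \left(\frac{1}{- \frac{6018}{2057413} - 328} + 1\right)^{2} = \left(\frac{1}{- \frac{674837482}{2057413}} + 1\right)^{2} = \left(- \frac{2057413}{674837482} + 1\right)^{2} = \left(\frac{672780069}{674837482}\right)^{2} = \frac{452633021243644761}{455405627112100324}$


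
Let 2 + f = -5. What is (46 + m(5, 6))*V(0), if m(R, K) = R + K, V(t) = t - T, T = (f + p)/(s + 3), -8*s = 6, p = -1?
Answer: 608/3 ≈ 202.67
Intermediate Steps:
f = -7 (f = -2 - 5 = -7)
s = -¾ (s = -⅛*6 = -¾ ≈ -0.75000)
T = -32/9 (T = (-7 - 1)/(-¾ + 3) = -8/9/4 = -8*4/9 = -32/9 ≈ -3.5556)
V(t) = 32/9 + t (V(t) = t - 1*(-32/9) = t + 32/9 = 32/9 + t)
m(R, K) = K + R
(46 + m(5, 6))*V(0) = (46 + (6 + 5))*(32/9 + 0) = (46 + 11)*(32/9) = 57*(32/9) = 608/3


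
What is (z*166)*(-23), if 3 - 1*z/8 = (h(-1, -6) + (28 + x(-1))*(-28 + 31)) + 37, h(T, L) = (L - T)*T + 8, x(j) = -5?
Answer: 3543104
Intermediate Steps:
h(T, L) = 8 + T*(L - T) (h(T, L) = T*(L - T) + 8 = 8 + T*(L - T))
z = -928 (z = 24 - 8*(((8 - 1*(-1)² - 6*(-1)) + (28 - 5)*(-28 + 31)) + 37) = 24 - 8*(((8 - 1*1 + 6) + 23*3) + 37) = 24 - 8*(((8 - 1 + 6) + 69) + 37) = 24 - 8*((13 + 69) + 37) = 24 - 8*(82 + 37) = 24 - 8*119 = 24 - 952 = -928)
(z*166)*(-23) = -928*166*(-23) = -154048*(-23) = 3543104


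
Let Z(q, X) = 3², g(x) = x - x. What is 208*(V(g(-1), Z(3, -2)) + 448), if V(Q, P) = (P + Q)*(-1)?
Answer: 91312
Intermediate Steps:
g(x) = 0
Z(q, X) = 9
V(Q, P) = -P - Q
208*(V(g(-1), Z(3, -2)) + 448) = 208*((-1*9 - 1*0) + 448) = 208*((-9 + 0) + 448) = 208*(-9 + 448) = 208*439 = 91312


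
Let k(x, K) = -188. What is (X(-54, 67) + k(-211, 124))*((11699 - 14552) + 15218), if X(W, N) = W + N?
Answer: -2163875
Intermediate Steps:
X(W, N) = N + W
(X(-54, 67) + k(-211, 124))*((11699 - 14552) + 15218) = ((67 - 54) - 188)*((11699 - 14552) + 15218) = (13 - 188)*(-2853 + 15218) = -175*12365 = -2163875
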